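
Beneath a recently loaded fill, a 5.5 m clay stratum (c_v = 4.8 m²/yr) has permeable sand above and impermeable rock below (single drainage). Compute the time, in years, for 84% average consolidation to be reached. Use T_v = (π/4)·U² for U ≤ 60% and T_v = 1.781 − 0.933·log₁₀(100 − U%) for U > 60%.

t ≈ 4.14 years

Drainage path length: H_d = H = 5.5 m (single drainage).
U > 60%: T_v = 1.781 − 0.933·log₁₀(100 − 84) = 0.65756.
t = T_v·H_d²/c_v = 0.65756×5.5²/4.8 = 4.144 years.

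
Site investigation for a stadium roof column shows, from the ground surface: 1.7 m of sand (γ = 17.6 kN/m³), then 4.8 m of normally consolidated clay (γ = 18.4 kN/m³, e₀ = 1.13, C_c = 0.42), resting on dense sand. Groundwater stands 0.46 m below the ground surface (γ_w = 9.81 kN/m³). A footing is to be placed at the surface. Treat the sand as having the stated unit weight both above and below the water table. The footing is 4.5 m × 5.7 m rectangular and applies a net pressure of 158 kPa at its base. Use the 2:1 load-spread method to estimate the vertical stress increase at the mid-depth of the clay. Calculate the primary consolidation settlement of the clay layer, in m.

S_c ≈ 0.334 m

Mid-depth of clay below the ground surface: z = 1.7 + 4.8/2 = 4.1 m.
Total vertical stress at mid-clay: σ_v = 17.6×1.7 + 18.4×2.4 = 74.08 kPa.
Pore pressure: u = 9.81×(4.1 − 0.46) = 35.708 kPa.
Initial effective stress: σ'_0 = σ_v − u = 74.08 − 35.708 = 38.372 kPa.
Stress increase at mid-clay by the 2:1 spreading method:
Δσ = qBL/((B+z)(L+z)) = 158×4.5×5.7/((4.5+4.1)(5.7+4.1)) = 48.086 kPa
Final effective stress: σ'_f = σ'_0 + Δσ = 38.372 + 48.086 = 86.458 kPa.
Normally consolidated clay, so the full stress increment lies on the virgin compression line:
S_c = C_c·H/(1+e₀)·log₁₀(σ'_f/σ'_0) = 0.42×4.8/(1+1.13)×log₁₀(86.458/38.372)
    = 0.94648 × 0.35279 = 0.3339 m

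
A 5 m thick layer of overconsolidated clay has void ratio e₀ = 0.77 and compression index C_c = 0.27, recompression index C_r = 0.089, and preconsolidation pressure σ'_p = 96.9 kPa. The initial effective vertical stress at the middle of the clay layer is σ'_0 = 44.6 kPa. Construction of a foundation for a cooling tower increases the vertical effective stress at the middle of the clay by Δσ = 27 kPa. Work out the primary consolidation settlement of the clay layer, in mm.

Final effective stress: σ'_f = 44.6 + 27 = 71.6 kPa.
σ'_f = 71.6 ≤ σ'_p = 96.9 kPa, so the clay remains overconsolidated and only the recompression index applies:
S_c = C_r·H/(1+e₀)·log₁₀(σ'_f/σ'_0) = 0.089×5/1.77×log₁₀(71.6/44.6)
    = 0.25142 × 0.20558 = 0.05169 m

S_c ≈ 51.7 mm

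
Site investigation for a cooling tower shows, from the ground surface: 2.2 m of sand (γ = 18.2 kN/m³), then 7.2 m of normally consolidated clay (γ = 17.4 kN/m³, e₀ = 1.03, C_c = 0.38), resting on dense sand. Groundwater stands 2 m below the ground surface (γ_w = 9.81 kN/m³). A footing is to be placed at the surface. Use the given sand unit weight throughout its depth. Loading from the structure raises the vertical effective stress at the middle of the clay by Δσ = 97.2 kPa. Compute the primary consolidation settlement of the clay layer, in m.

Mid-depth of clay below the ground surface: z = 2.2 + 7.2/2 = 5.8 m.
Total vertical stress at mid-clay: σ_v = 18.2×2.2 + 17.4×3.6 = 102.68 kPa.
Pore pressure: u = 9.81×(5.8 − 2) = 37.278 kPa.
Initial effective stress: σ'_0 = σ_v − u = 102.68 − 37.278 = 65.402 kPa.
Final effective stress: σ'_f = σ'_0 + Δσ = 65.402 + 97.2 = 162.6 kPa.
Normally consolidated clay, so the full stress increment lies on the virgin compression line:
S_c = C_c·H/(1+e₀)·log₁₀(σ'_f/σ'_0) = 0.38×7.2/(1+1.03)×log₁₀(162.6/65.402)
    = 1.3478 × 0.39553 = 0.5331 m

S_c ≈ 0.533 m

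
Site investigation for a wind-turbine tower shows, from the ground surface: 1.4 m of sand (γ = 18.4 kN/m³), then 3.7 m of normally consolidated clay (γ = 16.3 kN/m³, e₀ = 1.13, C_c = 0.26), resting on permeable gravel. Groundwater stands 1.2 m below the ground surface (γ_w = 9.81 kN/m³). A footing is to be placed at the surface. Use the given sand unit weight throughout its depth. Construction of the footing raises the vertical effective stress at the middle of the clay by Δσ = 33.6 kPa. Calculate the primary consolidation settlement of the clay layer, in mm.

S_c ≈ 130 mm

Mid-depth of clay below the ground surface: z = 1.4 + 3.7/2 = 3.25 m.
Total vertical stress at mid-clay: σ_v = 18.4×1.4 + 16.3×1.85 = 55.915 kPa.
Pore pressure: u = 9.81×(3.25 − 1.2) = 20.11 kPa.
Initial effective stress: σ'_0 = σ_v − u = 55.915 − 20.11 = 35.805 kPa.
Final effective stress: σ'_f = σ'_0 + Δσ = 35.805 + 33.6 = 69.405 kPa.
Normally consolidated clay, so the full stress increment lies on the virgin compression line:
S_c = C_c·H/(1+e₀)·log₁₀(σ'_f/σ'_0) = 0.26×3.7/(1+1.13)×log₁₀(69.405/35.805)
    = 0.45164 × 0.28745 = 0.1298 m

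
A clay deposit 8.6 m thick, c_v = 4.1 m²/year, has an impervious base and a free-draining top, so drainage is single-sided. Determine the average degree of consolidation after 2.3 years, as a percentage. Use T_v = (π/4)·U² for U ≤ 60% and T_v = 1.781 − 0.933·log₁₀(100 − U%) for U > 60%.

Drainage path length: H_d = H = 8.6 m (single drainage).
T_v = c_v·t/H_d² = 4.1×2.3/8.6² = 0.1275.
T_v = 0.1275 corresponds to the U ≤ 60% branch:
U = √(4T_v/π) = 0.4029

U ≈ 40.3 %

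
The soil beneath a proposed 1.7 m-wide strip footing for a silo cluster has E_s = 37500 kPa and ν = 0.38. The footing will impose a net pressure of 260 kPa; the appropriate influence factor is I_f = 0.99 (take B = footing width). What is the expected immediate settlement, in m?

S_e ≈ 0.00998 m

Immediate (elastic) settlement: S_e = q·B·(1−ν²)/E_s · I_f.
S_e = 260 × 1.7 × (1 − 0.38²) / 37500 × 0.99
    = 260 × 1.7 × 0.8556 / 37500 × 0.99
    = 0.009984 m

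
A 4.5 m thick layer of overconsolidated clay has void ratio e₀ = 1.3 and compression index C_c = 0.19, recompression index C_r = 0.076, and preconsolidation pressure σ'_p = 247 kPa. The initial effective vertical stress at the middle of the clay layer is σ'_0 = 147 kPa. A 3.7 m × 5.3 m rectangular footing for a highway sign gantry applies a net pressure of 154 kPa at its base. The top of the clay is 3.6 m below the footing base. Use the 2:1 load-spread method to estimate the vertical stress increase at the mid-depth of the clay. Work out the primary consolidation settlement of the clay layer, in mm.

Mid-depth of clay below the footing base: z = 3.6 + 4.5/2 = 5.85 m.
Stress increase at mid-clay by the 2:1 spreading method:
Δσ = qBL/((B+z)(L+z)) = 154×3.7×5.3/((3.7+5.85)(5.3+5.85)) = 28.361 kPa
Final effective stress: σ'_f = 147 + 28.361 = 175.36 kPa.
σ'_f = 175.36 ≤ σ'_p = 247 kPa, so the clay remains overconsolidated and only the recompression index applies:
S_c = C_r·H/(1+e₀)·log₁₀(σ'_f/σ'_0) = 0.076×4.5/2.3×log₁₀(175.36/147)
    = 0.14869 × 0.076613 = 0.01139 m

S_c ≈ 11.4 mm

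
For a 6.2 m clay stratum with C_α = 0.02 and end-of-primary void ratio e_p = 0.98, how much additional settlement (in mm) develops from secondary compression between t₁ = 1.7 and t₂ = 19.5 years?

Secondary compression: S_s = C_α·H/(1+e_p)·log₁₀(t₂/t₁)
S_s = 0.02×6.2/(1+0.98)×log₁₀(19.5/1.7)
    = 0.06263 × 1.06 = 0.06636 m

S_s ≈ 66.4 mm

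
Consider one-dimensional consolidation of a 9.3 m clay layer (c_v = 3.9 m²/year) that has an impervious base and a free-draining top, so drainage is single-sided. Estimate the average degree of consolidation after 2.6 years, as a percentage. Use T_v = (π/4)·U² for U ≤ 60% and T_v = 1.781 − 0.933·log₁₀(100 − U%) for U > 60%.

Drainage path length: H_d = H = 9.3 m (single drainage).
T_v = c_v·t/H_d² = 3.9×2.6/9.3² = 0.11724.
T_v = 0.11724 corresponds to the U ≤ 60% branch:
U = √(4T_v/π) = 0.3864

U ≈ 38.6 %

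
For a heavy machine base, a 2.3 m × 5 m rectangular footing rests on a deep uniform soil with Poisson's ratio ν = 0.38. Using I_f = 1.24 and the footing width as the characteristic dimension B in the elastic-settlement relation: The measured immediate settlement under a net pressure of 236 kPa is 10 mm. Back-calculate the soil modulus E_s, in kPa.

E_s ≈ 57600 kPa

S_e = q·B·(1−ν²)/E_s · I_f  ⇒  E_s = q·B·(1−ν²)·I_f / S_e.
E_s = 236 × 2.3 × 0.8556 × 1.24 / 0.01 = 57590 kPa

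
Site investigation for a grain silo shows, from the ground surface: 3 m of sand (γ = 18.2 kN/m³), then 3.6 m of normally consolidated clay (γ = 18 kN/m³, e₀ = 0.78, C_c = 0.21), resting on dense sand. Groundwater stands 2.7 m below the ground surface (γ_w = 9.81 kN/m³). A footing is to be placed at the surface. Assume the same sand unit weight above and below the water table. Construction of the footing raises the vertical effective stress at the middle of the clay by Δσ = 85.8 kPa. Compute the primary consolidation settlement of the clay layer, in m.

S_c ≈ 0.153 m

Mid-depth of clay below the ground surface: z = 3 + 3.6/2 = 4.8 m.
Total vertical stress at mid-clay: σ_v = 18.2×3 + 18×1.8 = 87 kPa.
Pore pressure: u = 9.81×(4.8 − 2.7) = 20.601 kPa.
Initial effective stress: σ'_0 = σ_v − u = 87 − 20.601 = 66.399 kPa.
Final effective stress: σ'_f = σ'_0 + Δσ = 66.399 + 85.8 = 152.2 kPa.
Normally consolidated clay, so the full stress increment lies on the virgin compression line:
S_c = C_c·H/(1+e₀)·log₁₀(σ'_f/σ'_0) = 0.21×3.6/(1+0.78)×log₁₀(152.2/66.399)
    = 0.42472 × 0.36025 = 0.153 m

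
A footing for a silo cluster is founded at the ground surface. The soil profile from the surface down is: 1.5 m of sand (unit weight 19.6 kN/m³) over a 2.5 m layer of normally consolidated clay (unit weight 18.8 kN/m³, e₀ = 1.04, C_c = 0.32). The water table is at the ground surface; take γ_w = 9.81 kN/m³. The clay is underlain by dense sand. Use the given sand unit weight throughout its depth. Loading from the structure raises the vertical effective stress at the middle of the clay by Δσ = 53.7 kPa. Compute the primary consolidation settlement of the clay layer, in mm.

S_c ≈ 191 mm

Mid-depth of clay below the ground surface: z = 1.5 + 2.5/2 = 2.75 m.
Total vertical stress at mid-clay: σ_v = 19.6×1.5 + 18.8×1.25 = 52.9 kPa.
Pore pressure: u = 9.81×(2.75 − 0) = 26.978 kPa.
Initial effective stress: σ'_0 = σ_v − u = 52.9 − 26.978 = 25.922 kPa.
Final effective stress: σ'_f = σ'_0 + Δσ = 25.922 + 53.7 = 79.622 kPa.
Normally consolidated clay, so the full stress increment lies on the virgin compression line:
S_c = C_c·H/(1+e₀)·log₁₀(σ'_f/σ'_0) = 0.32×2.5/(1+1.04)×log₁₀(79.622/25.922)
    = 0.39216 × 0.48736 = 0.1911 m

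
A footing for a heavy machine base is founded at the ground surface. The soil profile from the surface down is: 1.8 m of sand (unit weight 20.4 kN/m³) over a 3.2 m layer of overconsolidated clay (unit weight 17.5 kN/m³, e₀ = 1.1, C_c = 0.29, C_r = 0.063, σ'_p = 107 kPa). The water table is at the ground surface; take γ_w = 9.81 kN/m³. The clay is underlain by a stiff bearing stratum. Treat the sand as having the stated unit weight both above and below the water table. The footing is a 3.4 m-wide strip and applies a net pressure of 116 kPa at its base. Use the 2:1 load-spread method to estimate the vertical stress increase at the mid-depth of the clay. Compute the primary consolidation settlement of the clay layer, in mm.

S_c ≈ 43.7 mm

Mid-depth of clay below the ground surface: z = 1.8 + 3.2/2 = 3.4 m.
Total vertical stress at mid-clay: σ_v = 20.4×1.8 + 17.5×1.6 = 64.72 kPa.
Pore pressure: u = 9.81×(3.4 − 0) = 33.354 kPa.
Initial effective stress: σ'_0 = σ_v − u = 64.72 − 33.354 = 31.366 kPa.
Stress increase at mid-clay by the 2:1 spreading method:
Δσ = qB/(B+z) = 116×3.4/(3.4+3.4) = 58 kPa
Final effective stress: σ'_f = 31.366 + 58 = 89.366 kPa.
σ'_f = 89.366 ≤ σ'_p = 107 kPa, so the clay remains overconsolidated and only the recompression index applies:
S_c = C_r·H/(1+e₀)·log₁₀(σ'_f/σ'_0) = 0.063×3.2/2.1×log₁₀(89.366/31.366)
    = 0.095999 × 0.45471 = 0.04365 m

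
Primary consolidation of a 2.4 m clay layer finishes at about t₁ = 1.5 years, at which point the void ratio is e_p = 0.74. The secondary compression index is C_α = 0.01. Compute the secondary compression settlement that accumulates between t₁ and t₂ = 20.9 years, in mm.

S_s ≈ 15.8 mm

Secondary compression: S_s = C_α·H/(1+e_p)·log₁₀(t₂/t₁)
S_s = 0.01×2.4/(1+0.74)×log₁₀(20.9/1.5)
    = 0.01379 × 1.144 = 0.01578 m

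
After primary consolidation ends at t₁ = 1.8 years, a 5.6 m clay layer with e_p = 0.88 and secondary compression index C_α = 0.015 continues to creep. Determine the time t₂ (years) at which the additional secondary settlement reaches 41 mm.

t₂ ≈ 14.9 years

S_s = C_α·H/(1+e_p)·log₁₀(t₂/t₁) ⇒ log₁₀(t₂/t₁) = S_s·(1+e_p)/(C_α·H).
log₁₀(t₂/t₁) = 0.041 × (1+0.88) / (0.015×5.6) = 0.9176
t₂ = t₁ × 10^0.9176 = 1.8 × 8.272 = 14.89 years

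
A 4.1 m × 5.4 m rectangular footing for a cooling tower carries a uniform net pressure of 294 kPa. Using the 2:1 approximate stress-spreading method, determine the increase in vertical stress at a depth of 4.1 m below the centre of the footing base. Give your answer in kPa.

Δσ_z ≈ 83.6 kPa

By the 2:1 method the load spreads at 1 horizontal : 2 vertical, so at depth z the loaded area has grown by z in each plan dimension:
Δσ = qBL/((B+z)(L+z)) = 294×4.1×5.4/((4.1+4.1)(5.4+4.1)) = 83.558 kPa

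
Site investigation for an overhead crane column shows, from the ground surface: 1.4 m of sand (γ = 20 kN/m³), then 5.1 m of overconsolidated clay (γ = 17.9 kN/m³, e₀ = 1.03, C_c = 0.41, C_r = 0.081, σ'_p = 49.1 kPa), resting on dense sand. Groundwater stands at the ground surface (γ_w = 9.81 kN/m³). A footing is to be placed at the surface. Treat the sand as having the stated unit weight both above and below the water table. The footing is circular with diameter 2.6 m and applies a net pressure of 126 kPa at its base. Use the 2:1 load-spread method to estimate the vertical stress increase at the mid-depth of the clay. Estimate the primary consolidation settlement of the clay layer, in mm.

Mid-depth of clay below the ground surface: z = 1.4 + 5.1/2 = 3.95 m.
Total vertical stress at mid-clay: σ_v = 20×1.4 + 17.9×2.55 = 73.645 kPa.
Pore pressure: u = 9.81×(3.95 − 0) = 38.75 kPa.
Initial effective stress: σ'_0 = σ_v − u = 73.645 − 38.75 = 34.895 kPa.
Stress increase at mid-clay by the 2:1 spreading method:
Δσ ≈ qD²/(D+z)² = 126×2.6²/(2.6+3.95)² = 19.853 kPa
Final effective stress: σ'_f = 34.895 + 19.853 = 54.748 kPa.
σ'_f = 54.748 > σ'_p = 49.1 kPa, so the stress path crosses the preconsolidation pressure — recompression up to σ'_p, then virgin compression beyond:
S_c = H/(1+e₀)·[C_r·log₁₀(σ'_p/σ'_0) + C_c·log₁₀(σ'_f/σ'_p)]
    = 5.1/2.03 × [0.081×log₁₀(49.1/34.895) + 0.41×log₁₀(54.748/49.1)]
    = 2.5123 × [0.012014 + 0.019388] = 0.07889 m

S_c ≈ 78.9 mm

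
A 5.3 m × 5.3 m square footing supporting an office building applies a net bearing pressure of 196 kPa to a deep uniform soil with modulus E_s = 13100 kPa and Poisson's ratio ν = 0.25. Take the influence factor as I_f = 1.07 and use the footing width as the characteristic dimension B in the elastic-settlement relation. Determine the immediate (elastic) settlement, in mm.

S_e ≈ 79.5 mm

Immediate (elastic) settlement: S_e = q·B·(1−ν²)/E_s · I_f.
S_e = 196 × 5.3 × (1 − 0.25²) / 13100 × 1.07
    = 196 × 5.3 × 0.9375 / 13100 × 1.07
    = 0.07955 m = 79.55 mm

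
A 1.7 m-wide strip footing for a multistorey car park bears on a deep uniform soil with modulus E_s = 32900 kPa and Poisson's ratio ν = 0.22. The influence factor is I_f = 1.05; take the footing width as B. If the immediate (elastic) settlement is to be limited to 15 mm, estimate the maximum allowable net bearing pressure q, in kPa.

S_e = q·B·(1−ν²)/E_s · I_f  ⇒  q = S_e·E_s / (B·(1−ν²)·I_f).
q = 0.015 × 32900 / (1.7 × 0.9516 × 1.05) = 290.5 kPa

q ≈ 291 kPa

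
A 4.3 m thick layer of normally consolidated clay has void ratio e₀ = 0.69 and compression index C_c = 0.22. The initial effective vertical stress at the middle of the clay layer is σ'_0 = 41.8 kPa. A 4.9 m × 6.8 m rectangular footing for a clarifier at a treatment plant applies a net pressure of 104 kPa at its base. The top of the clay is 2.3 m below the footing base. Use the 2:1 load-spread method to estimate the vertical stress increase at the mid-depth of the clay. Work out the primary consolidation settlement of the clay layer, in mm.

S_c ≈ 141 mm

Mid-depth of clay below the footing base: z = 2.3 + 4.3/2 = 4.45 m.
Stress increase at mid-clay by the 2:1 spreading method:
Δσ = qBL/((B+z)(L+z)) = 104×4.9×6.8/((4.9+4.45)(6.8+4.45)) = 32.944 kPa
Final effective stress: σ'_f = σ'_0 + Δσ = 41.8 + 32.944 = 74.744 kPa.
Normally consolidated clay, so the full stress increment lies on the virgin compression line:
S_c = C_c·H/(1+e₀)·log₁₀(σ'_f/σ'_0) = 0.22×4.3/(1+0.69)×log₁₀(74.744/41.8)
    = 0.55976 × 0.2524 = 0.1413 m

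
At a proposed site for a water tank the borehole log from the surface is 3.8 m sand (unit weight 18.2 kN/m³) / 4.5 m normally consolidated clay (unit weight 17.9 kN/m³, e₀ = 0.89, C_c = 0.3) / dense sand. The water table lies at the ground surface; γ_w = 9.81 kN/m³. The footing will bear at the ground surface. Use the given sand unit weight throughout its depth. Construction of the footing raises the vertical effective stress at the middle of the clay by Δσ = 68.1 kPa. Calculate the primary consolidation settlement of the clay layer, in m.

S_c ≈ 0.266 m

Mid-depth of clay below the ground surface: z = 3.8 + 4.5/2 = 6.05 m.
Total vertical stress at mid-clay: σ_v = 18.2×3.8 + 17.9×2.25 = 109.44 kPa.
Pore pressure: u = 9.81×(6.05 − 0) = 59.351 kPa.
Initial effective stress: σ'_0 = σ_v − u = 109.44 − 59.351 = 50.089 kPa.
Final effective stress: σ'_f = σ'_0 + Δσ = 50.089 + 68.1 = 118.19 kPa.
Normally consolidated clay, so the full stress increment lies on the virgin compression line:
S_c = C_c·H/(1+e₀)·log₁₀(σ'_f/σ'_0) = 0.3×4.5/(1+0.89)×log₁₀(118.19/50.089)
    = 0.71429 × 0.37284 = 0.2663 m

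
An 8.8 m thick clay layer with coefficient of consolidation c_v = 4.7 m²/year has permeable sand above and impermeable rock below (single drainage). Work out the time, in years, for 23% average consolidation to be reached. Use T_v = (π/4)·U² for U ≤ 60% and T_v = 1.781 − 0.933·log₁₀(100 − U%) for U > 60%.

Drainage path length: H_d = H = 8.8 m (single drainage).
U ≤ 60%: T_v = (π/4)·U² = (π/4)×0.23² = 0.041548.
t = T_v·H_d²/c_v = 0.041548×8.8²/4.7 = 0.6846 years.

t ≈ 0.685 years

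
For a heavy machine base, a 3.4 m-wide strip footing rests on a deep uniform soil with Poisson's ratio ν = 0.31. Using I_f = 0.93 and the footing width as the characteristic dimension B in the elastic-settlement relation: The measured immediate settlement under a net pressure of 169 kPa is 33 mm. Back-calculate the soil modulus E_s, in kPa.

E_s ≈ 14600 kPa

S_e = q·B·(1−ν²)/E_s · I_f  ⇒  E_s = q·B·(1−ν²)·I_f / S_e.
E_s = 169 × 3.4 × 0.9039 × 0.93 / 0.033 = 14640 kPa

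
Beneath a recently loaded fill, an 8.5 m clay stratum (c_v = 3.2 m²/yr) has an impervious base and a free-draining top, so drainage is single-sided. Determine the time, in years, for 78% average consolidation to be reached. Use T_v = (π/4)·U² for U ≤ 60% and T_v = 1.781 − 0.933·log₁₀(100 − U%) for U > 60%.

Drainage path length: H_d = H = 8.5 m (single drainage).
U > 60%: T_v = 1.781 − 0.933·log₁₀(100 − 78) = 0.52852.
t = T_v·H_d²/c_v = 0.52852×8.5²/3.2 = 11.93 years.

t ≈ 11.9 years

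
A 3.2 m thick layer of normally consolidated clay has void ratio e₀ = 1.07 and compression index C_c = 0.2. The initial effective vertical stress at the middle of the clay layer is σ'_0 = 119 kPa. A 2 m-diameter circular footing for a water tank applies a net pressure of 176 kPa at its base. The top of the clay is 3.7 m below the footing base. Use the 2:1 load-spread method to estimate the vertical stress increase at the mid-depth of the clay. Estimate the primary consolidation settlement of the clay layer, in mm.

Mid-depth of clay below the footing base: z = 3.7 + 3.2/2 = 5.3 m.
Stress increase at mid-clay by the 2:1 spreading method:
Δσ ≈ qD²/(D+z)² = 176×2²/(2+5.3)² = 13.211 kPa
Final effective stress: σ'_f = σ'_0 + Δσ = 119 + 13.211 = 132.21 kPa.
Normally consolidated clay, so the full stress increment lies on the virgin compression line:
S_c = C_c·H/(1+e₀)·log₁₀(σ'_f/σ'_0) = 0.2×3.2/(1+1.07)×log₁₀(132.21/119)
    = 0.30918 × 0.045717 = 0.01413 m

S_c ≈ 14.1 mm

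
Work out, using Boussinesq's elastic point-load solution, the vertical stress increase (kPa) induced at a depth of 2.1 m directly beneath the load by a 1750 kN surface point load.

Boussinesq vertical stress below a point load on an elastic half-space:
Δσ_z = 3P/(2πz²) · [1 + (r/z)²]^(−5/2)
r/z = 0/2.1 = 0; [1+(r/z)²]^(−5/2) = 1.
Δσ_z = 3×1750/(2π×2.1²) × 1 = 189.47 × 1 = 189.5 kPa

Δσ_z ≈ 189 kPa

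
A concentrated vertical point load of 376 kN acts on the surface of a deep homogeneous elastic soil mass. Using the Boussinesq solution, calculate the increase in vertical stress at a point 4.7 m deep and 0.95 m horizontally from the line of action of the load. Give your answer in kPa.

Δσ_z ≈ 7.35 kPa

Boussinesq vertical stress below a point load on an elastic half-space:
Δσ_z = 3P/(2πz²) · [1 + (r/z)²]^(−5/2)
r/z = 0.95/4.7 = 0.20213; [1+(r/z)²]^(−5/2) = 0.90474.
Δσ_z = 3×376/(2π×4.7²) × 0.90474 = 8.1271 × 0.90474 = 7.353 kPa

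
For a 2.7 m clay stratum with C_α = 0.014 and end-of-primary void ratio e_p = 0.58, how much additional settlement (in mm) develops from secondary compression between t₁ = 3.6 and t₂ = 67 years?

S_s ≈ 30.4 mm

Secondary compression: S_s = C_α·H/(1+e_p)·log₁₀(t₂/t₁)
S_s = 0.014×2.7/(1+0.58)×log₁₀(67/3.6)
    = 0.02392 × 1.27 = 0.03038 m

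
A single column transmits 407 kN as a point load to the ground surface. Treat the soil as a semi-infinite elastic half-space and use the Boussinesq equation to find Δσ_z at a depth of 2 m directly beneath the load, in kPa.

Boussinesq vertical stress below a point load on an elastic half-space:
Δσ_z = 3P/(2πz²) · [1 + (r/z)²]^(−5/2)
r/z = 0/2 = 0; [1+(r/z)²]^(−5/2) = 1.
Δσ_z = 3×407/(2π×2²) × 1 = 48.582 × 1 = 48.58 kPa

Δσ_z ≈ 48.6 kPa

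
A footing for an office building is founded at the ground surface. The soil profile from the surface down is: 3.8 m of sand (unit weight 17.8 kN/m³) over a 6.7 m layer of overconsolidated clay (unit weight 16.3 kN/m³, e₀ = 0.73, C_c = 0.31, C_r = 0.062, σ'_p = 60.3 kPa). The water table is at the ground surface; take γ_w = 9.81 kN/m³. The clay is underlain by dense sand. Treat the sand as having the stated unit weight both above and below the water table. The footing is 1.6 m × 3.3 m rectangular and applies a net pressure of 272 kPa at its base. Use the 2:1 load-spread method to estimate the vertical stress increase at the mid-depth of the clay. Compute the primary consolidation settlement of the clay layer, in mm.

Mid-depth of clay below the ground surface: z = 3.8 + 6.7/2 = 7.15 m.
Total vertical stress at mid-clay: σ_v = 17.8×3.8 + 16.3×3.35 = 122.25 kPa.
Pore pressure: u = 9.81×(7.15 − 0) = 70.142 kPa.
Initial effective stress: σ'_0 = σ_v − u = 122.25 − 70.142 = 52.108 kPa.
Stress increase at mid-clay by the 2:1 spreading method:
Δσ = qBL/((B+z)(L+z)) = 272×1.6×3.3/((1.6+7.15)(3.3+7.15)) = 15.706 kPa
Final effective stress: σ'_f = 52.108 + 15.706 = 67.814 kPa.
σ'_f = 67.814 > σ'_p = 60.3 kPa, so the stress path crosses the preconsolidation pressure — recompression up to σ'_p, then virgin compression beyond:
S_c = H/(1+e₀)·[C_r·log₁₀(σ'_p/σ'_0) + C_c·log₁₀(σ'_f/σ'_p)]
    = 6.7/1.73 × [0.062×log₁₀(60.3/52.108) + 0.31×log₁₀(67.814/60.3)]
    = 3.8728 × [0.0039316 + 0.015811] = 0.07646 m

S_c ≈ 76.5 mm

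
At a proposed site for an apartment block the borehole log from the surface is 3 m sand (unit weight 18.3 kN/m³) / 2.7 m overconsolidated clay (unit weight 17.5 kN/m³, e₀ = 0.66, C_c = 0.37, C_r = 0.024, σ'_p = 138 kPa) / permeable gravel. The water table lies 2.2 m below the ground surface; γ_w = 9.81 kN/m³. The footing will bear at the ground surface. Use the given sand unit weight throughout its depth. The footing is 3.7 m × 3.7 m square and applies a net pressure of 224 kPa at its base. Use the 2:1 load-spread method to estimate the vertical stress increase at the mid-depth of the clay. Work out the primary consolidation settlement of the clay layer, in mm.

S_c ≈ 10.2 mm

Mid-depth of clay below the ground surface: z = 3 + 2.7/2 = 4.35 m.
Total vertical stress at mid-clay: σ_v = 18.3×3 + 17.5×1.35 = 78.525 kPa.
Pore pressure: u = 9.81×(4.35 − 2.2) = 21.091 kPa.
Initial effective stress: σ'_0 = σ_v − u = 78.525 − 21.091 = 57.434 kPa.
Stress increase at mid-clay by the 2:1 spreading method:
Δσ = qBL/((B+z)(L+z)) = 224×3.7×3.7/((3.7+4.35)(3.7+4.35)) = 47.322 kPa
Final effective stress: σ'_f = 57.434 + 47.322 = 104.76 kPa.
σ'_f = 104.76 ≤ σ'_p = 138 kPa, so the clay remains overconsolidated and only the recompression index applies:
S_c = C_r·H/(1+e₀)·log₁₀(σ'_f/σ'_0) = 0.024×2.7/1.66×log₁₀(104.76/57.434)
    = 0.039036 × 0.26103 = 0.01019 m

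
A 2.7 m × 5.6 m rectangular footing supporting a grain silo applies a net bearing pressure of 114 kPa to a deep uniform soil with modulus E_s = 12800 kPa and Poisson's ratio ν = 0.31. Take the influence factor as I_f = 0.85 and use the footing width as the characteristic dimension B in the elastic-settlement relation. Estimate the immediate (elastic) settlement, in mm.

Immediate (elastic) settlement: S_e = q·B·(1−ν²)/E_s · I_f.
S_e = 114 × 2.7 × (1 − 0.31²) / 12800 × 0.85
    = 114 × 2.7 × 0.9039 / 12800 × 0.85
    = 0.01848 m = 18.48 mm

S_e ≈ 18.5 mm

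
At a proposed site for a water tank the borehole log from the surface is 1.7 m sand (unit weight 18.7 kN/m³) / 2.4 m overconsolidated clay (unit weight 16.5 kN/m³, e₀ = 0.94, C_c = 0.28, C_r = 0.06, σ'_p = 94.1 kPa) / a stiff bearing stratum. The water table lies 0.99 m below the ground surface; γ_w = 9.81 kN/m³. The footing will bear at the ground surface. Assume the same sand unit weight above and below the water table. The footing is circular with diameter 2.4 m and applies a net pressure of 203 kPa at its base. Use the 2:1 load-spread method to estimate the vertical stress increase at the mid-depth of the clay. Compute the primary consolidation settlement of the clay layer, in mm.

Mid-depth of clay below the ground surface: z = 1.7 + 2.4/2 = 2.9 m.
Total vertical stress at mid-clay: σ_v = 18.7×1.7 + 16.5×1.2 = 51.59 kPa.
Pore pressure: u = 9.81×(2.9 − 0.99) = 18.737 kPa.
Initial effective stress: σ'_0 = σ_v − u = 51.59 − 18.737 = 32.853 kPa.
Stress increase at mid-clay by the 2:1 spreading method:
Δσ ≈ qD²/(D+z)² = 203×2.4²/(2.4+2.9)² = 41.626 kPa
Final effective stress: σ'_f = 32.853 + 41.626 = 74.479 kPa.
σ'_f = 74.479 ≤ σ'_p = 94.1 kPa, so the clay remains overconsolidated and only the recompression index applies:
S_c = C_r·H/(1+e₀)·log₁₀(σ'_f/σ'_0) = 0.06×2.4/1.94×log₁₀(74.479/32.853)
    = 0.074226 × 0.35546 = 0.02638 m

S_c ≈ 26.4 mm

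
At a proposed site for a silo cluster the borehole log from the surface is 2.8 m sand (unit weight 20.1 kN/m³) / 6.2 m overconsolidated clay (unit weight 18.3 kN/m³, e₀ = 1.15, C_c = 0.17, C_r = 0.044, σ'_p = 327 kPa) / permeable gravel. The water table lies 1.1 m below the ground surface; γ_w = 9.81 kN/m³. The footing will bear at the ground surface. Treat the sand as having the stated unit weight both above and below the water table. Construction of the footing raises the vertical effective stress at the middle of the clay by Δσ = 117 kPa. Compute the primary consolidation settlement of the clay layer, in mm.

S_c ≈ 56.2 mm

Mid-depth of clay below the ground surface: z = 2.8 + 6.2/2 = 5.9 m.
Total vertical stress at mid-clay: σ_v = 20.1×2.8 + 18.3×3.1 = 113.01 kPa.
Pore pressure: u = 9.81×(5.9 − 1.1) = 47.088 kPa.
Initial effective stress: σ'_0 = σ_v − u = 113.01 − 47.088 = 65.922 kPa.
Final effective stress: σ'_f = 65.922 + 117 = 182.92 kPa.
σ'_f = 182.92 ≤ σ'_p = 327 kPa, so the clay remains overconsolidated and only the recompression index applies:
S_c = C_r·H/(1+e₀)·log₁₀(σ'_f/σ'_0) = 0.044×6.2/2.15×log₁₀(182.92/65.922)
    = 0.12688 × 0.44323 = 0.05624 m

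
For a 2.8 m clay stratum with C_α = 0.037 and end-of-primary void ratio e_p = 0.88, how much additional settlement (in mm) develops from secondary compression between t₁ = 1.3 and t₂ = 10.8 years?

S_s ≈ 50.7 mm

Secondary compression: S_s = C_α·H/(1+e_p)·log₁₀(t₂/t₁)
S_s = 0.037×2.8/(1+0.88)×log₁₀(10.8/1.3)
    = 0.05511 × 0.9195 = 0.05067 m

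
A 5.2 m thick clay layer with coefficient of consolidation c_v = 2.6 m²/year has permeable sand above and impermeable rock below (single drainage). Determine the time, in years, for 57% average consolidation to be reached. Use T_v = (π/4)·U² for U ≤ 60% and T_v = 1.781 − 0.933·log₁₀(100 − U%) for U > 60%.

t ≈ 2.65 years

Drainage path length: H_d = H = 5.2 m (single drainage).
U ≤ 60%: T_v = (π/4)·U² = (π/4)×0.57² = 0.25518.
t = T_v·H_d²/c_v = 0.25518×5.2²/2.6 = 2.654 years.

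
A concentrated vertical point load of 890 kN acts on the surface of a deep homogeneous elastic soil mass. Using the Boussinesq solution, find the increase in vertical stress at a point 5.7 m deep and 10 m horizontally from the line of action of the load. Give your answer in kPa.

Δσ_z ≈ 0.389 kPa

Boussinesq vertical stress below a point load on an elastic half-space:
Δσ_z = 3P/(2πz²) · [1 + (r/z)²]^(−5/2)
r/z = 10/5.7 = 1.7544; [1+(r/z)²]^(−5/2) = 0.029779.
Δσ_z = 3×890/(2π×5.7²) × 0.029779 = 13.079 × 0.029779 = 0.3895 kPa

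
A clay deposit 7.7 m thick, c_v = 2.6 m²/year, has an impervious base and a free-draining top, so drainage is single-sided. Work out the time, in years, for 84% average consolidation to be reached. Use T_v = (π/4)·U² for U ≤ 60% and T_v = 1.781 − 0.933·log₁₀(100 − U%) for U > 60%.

t ≈ 15 years

Drainage path length: H_d = H = 7.7 m (single drainage).
U > 60%: T_v = 1.781 − 0.933·log₁₀(100 − 84) = 0.65756.
t = T_v·H_d²/c_v = 0.65756×7.7²/2.6 = 14.99 years.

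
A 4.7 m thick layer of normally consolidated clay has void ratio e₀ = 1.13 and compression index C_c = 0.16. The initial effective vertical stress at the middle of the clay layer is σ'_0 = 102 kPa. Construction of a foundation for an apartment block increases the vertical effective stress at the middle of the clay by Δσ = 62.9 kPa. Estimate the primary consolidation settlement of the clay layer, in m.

Final effective stress: σ'_f = σ'_0 + Δσ = 102 + 62.9 = 164.9 kPa.
Normally consolidated clay, so the full stress increment lies on the virgin compression line:
S_c = C_c·H/(1+e₀)·log₁₀(σ'_f/σ'_0) = 0.16×4.7/(1+1.13)×log₁₀(164.9/102)
    = 0.35305 × 0.20862 = 0.07365 m

S_c ≈ 0.0737 m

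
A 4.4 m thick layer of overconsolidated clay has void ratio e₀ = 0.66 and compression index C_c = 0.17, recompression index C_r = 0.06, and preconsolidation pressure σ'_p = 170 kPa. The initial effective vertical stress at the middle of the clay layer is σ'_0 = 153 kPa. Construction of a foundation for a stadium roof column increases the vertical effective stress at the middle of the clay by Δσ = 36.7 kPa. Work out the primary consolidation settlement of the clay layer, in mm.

S_c ≈ 28.7 mm

Final effective stress: σ'_f = 153 + 36.7 = 189.7 kPa.
σ'_f = 189.7 > σ'_p = 170 kPa, so the stress path crosses the preconsolidation pressure — recompression up to σ'_p, then virgin compression beyond:
S_c = H/(1+e₀)·[C_r·log₁₀(σ'_p/σ'_0) + C_c·log₁₀(σ'_f/σ'_p)]
    = 4.4/1.66 × [0.06×log₁₀(170/153) + 0.17×log₁₀(189.7/170)]
    = 2.6506 × [0.0027454 + 0.0080951] = 0.02873 m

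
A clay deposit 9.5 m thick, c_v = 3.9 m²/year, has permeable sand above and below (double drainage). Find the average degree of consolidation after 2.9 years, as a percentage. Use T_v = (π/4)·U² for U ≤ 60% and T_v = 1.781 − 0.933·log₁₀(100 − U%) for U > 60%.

U ≈ 76.5 %

Drainage path length: H_d = H/2 = 4.75 m (double drainage).
T_v = c_v·t/H_d² = 3.9×2.9/4.75² = 0.50127.
T_v = 0.50127 corresponds to the U > 60% branch:
U = 1 − 10^((1.781 − T_v)/0.933)/100 = 0.7647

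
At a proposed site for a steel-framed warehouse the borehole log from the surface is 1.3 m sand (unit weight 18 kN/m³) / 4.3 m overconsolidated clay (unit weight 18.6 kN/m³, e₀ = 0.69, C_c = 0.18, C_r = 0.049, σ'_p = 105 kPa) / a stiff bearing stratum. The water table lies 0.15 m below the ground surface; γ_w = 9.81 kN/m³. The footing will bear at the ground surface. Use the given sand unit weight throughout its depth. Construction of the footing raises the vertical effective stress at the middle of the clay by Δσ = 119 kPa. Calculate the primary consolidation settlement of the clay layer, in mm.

Mid-depth of clay below the ground surface: z = 1.3 + 4.3/2 = 3.45 m.
Total vertical stress at mid-clay: σ_v = 18×1.3 + 18.6×2.15 = 63.39 kPa.
Pore pressure: u = 9.81×(3.45 − 0.15) = 32.373 kPa.
Initial effective stress: σ'_0 = σ_v − u = 63.39 − 32.373 = 31.017 kPa.
Final effective stress: σ'_f = 31.017 + 119 = 150.02 kPa.
σ'_f = 150.02 > σ'_p = 105 kPa, so the stress path crosses the preconsolidation pressure — recompression up to σ'_p, then virgin compression beyond:
S_c = H/(1+e₀)·[C_r·log₁₀(σ'_p/σ'_0) + C_c·log₁₀(σ'_f/σ'_p)]
    = 4.3/1.69 × [0.049×log₁₀(105/31.017) + 0.18×log₁₀(150.02/105)]
    = 2.5444 × [0.02595 + 0.027893] = 0.137 m

S_c ≈ 137 mm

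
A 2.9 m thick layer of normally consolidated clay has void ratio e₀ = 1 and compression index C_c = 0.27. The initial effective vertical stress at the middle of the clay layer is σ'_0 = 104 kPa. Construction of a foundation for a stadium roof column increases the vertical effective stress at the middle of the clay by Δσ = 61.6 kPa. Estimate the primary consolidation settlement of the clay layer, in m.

Final effective stress: σ'_f = σ'_0 + Δσ = 104 + 61.6 = 165.6 kPa.
Normally consolidated clay, so the full stress increment lies on the virgin compression line:
S_c = C_c·H/(1+e₀)·log₁₀(σ'_f/σ'_0) = 0.27×2.9/(1+1)×log₁₀(165.6/104)
    = 0.3915 × 0.20203 = 0.07909 m

S_c ≈ 0.0791 m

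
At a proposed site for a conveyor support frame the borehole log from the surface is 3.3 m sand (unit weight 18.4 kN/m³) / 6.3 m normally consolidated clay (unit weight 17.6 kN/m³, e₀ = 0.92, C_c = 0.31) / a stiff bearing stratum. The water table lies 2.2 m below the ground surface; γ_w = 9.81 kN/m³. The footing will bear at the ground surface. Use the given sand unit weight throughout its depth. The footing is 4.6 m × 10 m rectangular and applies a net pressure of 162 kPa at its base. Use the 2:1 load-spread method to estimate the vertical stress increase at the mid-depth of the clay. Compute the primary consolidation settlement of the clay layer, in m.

S_c ≈ 0.194 m

Mid-depth of clay below the ground surface: z = 3.3 + 6.3/2 = 6.45 m.
Total vertical stress at mid-clay: σ_v = 18.4×3.3 + 17.6×3.15 = 116.16 kPa.
Pore pressure: u = 9.81×(6.45 − 2.2) = 41.693 kPa.
Initial effective stress: σ'_0 = σ_v − u = 116.16 − 41.693 = 74.467 kPa.
Stress increase at mid-clay by the 2:1 spreading method:
Δσ = qBL/((B+z)(L+z)) = 162×4.6×10/((4.6+6.45)(10+6.45)) = 40.996 kPa
Final effective stress: σ'_f = σ'_0 + Δσ = 74.467 + 40.996 = 115.46 kPa.
Normally consolidated clay, so the full stress increment lies on the virgin compression line:
S_c = C_c·H/(1+e₀)·log₁₀(σ'_f/σ'_0) = 0.31×6.3/(1+0.92)×log₁₀(115.46/74.467)
    = 1.0172 × 0.19047 = 0.1937 m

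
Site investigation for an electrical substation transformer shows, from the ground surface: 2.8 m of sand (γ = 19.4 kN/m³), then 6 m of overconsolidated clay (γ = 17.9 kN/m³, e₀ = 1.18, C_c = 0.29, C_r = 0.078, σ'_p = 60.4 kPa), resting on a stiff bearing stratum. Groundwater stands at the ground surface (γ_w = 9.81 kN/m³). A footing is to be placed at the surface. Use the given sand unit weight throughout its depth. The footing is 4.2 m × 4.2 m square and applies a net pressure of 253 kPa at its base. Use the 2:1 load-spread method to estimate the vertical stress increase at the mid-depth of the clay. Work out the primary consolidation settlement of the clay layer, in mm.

S_c ≈ 175 mm

Mid-depth of clay below the ground surface: z = 2.8 + 6/2 = 5.8 m.
Total vertical stress at mid-clay: σ_v = 19.4×2.8 + 17.9×3 = 108.02 kPa.
Pore pressure: u = 9.81×(5.8 − 0) = 56.898 kPa.
Initial effective stress: σ'_0 = σ_v − u = 108.02 − 56.898 = 51.122 kPa.
Stress increase at mid-clay by the 2:1 spreading method:
Δσ = qBL/((B+z)(L+z)) = 253×4.2×4.2/((4.2+5.8)(4.2+5.8)) = 44.629 kPa
Final effective stress: σ'_f = 51.122 + 44.629 = 95.751 kPa.
σ'_f = 95.751 > σ'_p = 60.4 kPa, so the stress path crosses the preconsolidation pressure — recompression up to σ'_p, then virgin compression beyond:
S_c = H/(1+e₀)·[C_r·log₁₀(σ'_p/σ'_0) + C_c·log₁₀(σ'_f/σ'_p)]
    = 6/2.18 × [0.078×log₁₀(60.4/51.122) + 0.29×log₁₀(95.751/60.4)]
    = 2.7523 × [0.0056495 + 0.058031] = 0.1753 m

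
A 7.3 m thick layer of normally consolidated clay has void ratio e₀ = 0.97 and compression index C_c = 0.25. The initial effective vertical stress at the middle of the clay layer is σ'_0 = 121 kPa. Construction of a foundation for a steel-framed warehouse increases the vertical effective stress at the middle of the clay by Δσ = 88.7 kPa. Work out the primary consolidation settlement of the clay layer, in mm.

S_c ≈ 221 mm

Final effective stress: σ'_f = σ'_0 + Δσ = 121 + 88.7 = 209.7 kPa.
Normally consolidated clay, so the full stress increment lies on the virgin compression line:
S_c = C_c·H/(1+e₀)·log₁₀(σ'_f/σ'_0) = 0.25×7.3/(1+0.97)×log₁₀(209.7/121)
    = 0.9264 × 0.23881 = 0.2212 m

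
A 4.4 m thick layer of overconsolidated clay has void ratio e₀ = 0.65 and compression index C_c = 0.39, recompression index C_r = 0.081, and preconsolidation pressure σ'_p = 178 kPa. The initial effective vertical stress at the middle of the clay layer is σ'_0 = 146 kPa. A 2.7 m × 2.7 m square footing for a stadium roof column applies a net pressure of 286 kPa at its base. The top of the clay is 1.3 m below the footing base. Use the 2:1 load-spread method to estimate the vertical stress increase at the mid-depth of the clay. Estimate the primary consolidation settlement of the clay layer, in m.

Mid-depth of clay below the footing base: z = 1.3 + 4.4/2 = 3.5 m.
Stress increase at mid-clay by the 2:1 spreading method:
Δσ = qBL/((B+z)(L+z)) = 286×2.7×2.7/((2.7+3.5)(2.7+3.5)) = 54.239 kPa
Final effective stress: σ'_f = 146 + 54.239 = 200.24 kPa.
σ'_f = 200.24 > σ'_p = 178 kPa, so the stress path crosses the preconsolidation pressure — recompression up to σ'_p, then virgin compression beyond:
S_c = H/(1+e₀)·[C_r·log₁₀(σ'_p/σ'_0) + C_c·log₁₀(σ'_f/σ'_p)]
    = 4.4/1.65 × [0.081×log₁₀(178/146) + 0.39×log₁₀(200.24/178)]
    = 2.6667 × [0.0069714 + 0.019941] = 0.07177 m

S_c ≈ 0.0718 m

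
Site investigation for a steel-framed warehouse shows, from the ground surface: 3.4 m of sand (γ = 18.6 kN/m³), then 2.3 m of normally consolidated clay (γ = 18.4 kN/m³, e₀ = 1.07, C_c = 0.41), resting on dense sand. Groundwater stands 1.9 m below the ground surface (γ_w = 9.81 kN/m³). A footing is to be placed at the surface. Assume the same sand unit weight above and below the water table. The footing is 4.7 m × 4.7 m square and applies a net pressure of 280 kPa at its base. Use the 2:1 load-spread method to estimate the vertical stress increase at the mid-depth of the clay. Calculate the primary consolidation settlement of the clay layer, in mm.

S_c ≈ 159 mm

Mid-depth of clay below the ground surface: z = 3.4 + 2.3/2 = 4.55 m.
Total vertical stress at mid-clay: σ_v = 18.6×3.4 + 18.4×1.15 = 84.4 kPa.
Pore pressure: u = 9.81×(4.55 − 1.9) = 25.997 kPa.
Initial effective stress: σ'_0 = σ_v − u = 84.4 − 25.997 = 58.403 kPa.
Stress increase at mid-clay by the 2:1 spreading method:
Δσ = qBL/((B+z)(L+z)) = 280×4.7×4.7/((4.7+4.55)(4.7+4.55)) = 72.289 kPa
Final effective stress: σ'_f = σ'_0 + Δσ = 58.403 + 72.289 = 130.69 kPa.
Normally consolidated clay, so the full stress increment lies on the virgin compression line:
S_c = C_c·H/(1+e₀)·log₁₀(σ'_f/σ'_0) = 0.41×2.3/(1+1.07)×log₁₀(130.69/58.403)
    = 0.45556 × 0.34981 = 0.1594 m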